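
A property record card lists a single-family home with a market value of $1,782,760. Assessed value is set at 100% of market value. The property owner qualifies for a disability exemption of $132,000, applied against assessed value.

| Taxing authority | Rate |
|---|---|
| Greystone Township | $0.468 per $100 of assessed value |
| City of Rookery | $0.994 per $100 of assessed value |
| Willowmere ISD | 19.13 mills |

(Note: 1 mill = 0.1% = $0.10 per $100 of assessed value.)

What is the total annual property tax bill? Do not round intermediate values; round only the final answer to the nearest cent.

$55,713.15

Assessed value = $1,782,760 × 1 = $1,782,760
Taxable value = $1,782,760 − $132,000 = $1,650,760
Greystone Township: $1,650,760 × 0.00468 = $7,725.5568
City of Rookery: $1,650,760 × 0.00994 = $16,408.5544
Willowmere ISD: $1,650,760 × 0.01913 = $31,579.0388
Total = $55,713.15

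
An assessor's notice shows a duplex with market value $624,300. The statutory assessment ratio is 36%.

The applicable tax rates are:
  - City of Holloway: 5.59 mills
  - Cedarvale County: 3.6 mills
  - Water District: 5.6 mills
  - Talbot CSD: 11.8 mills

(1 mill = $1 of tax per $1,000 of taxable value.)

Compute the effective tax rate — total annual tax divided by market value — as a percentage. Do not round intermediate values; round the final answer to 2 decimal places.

0.96%

Assessed value = $624,300 × 0.36 = $224,748
City of Holloway: $224,748 × 0.00559 = $1,256.34132
Cedarvale County: $224,748 × 0.0036 = $809.0928
Water District: $224,748 × 0.0056 = $1,258.5888
Talbot CSD: $224,748 × 0.0118 = $2,652.0264
Total tax = $5,976.04932
Effective rate = $5,976.04932 ÷ $624,300 = 0.96% of market value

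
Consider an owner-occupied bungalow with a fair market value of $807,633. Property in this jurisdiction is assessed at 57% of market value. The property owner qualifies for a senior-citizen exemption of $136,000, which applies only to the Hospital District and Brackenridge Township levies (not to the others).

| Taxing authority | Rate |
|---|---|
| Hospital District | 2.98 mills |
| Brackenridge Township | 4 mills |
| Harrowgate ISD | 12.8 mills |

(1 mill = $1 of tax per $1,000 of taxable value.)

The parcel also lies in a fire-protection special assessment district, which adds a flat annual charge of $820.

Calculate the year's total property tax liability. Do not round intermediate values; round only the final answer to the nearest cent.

$8,976.46

Assessed value = $807,633 × 0.57 = $460,350.81
Hospital District: ($460,350.81 − $136,000) × 0.00298 = $324,350.81 × 0.00298 = $966.5654138
Brackenridge Township: ($460,350.81 − $136,000) × 0.004 = $324,350.81 × 0.004 = $1,297.40324
Harrowgate ISD: $460,350.81 × 0.0128 = $5,892.490368
Levies subtotal = $8,156.4590218
Total = $8,156.4590218 + $820 = $8,976.4590218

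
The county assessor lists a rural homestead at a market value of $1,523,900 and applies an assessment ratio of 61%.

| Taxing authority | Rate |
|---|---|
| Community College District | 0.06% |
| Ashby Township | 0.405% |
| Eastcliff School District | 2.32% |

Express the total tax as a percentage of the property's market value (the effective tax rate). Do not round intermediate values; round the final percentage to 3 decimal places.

Assessed value = $1,523,900 × 0.61 = $929,579
Community College District: $929,579 × 0.0006 = $557.7474
Ashby Township: $929,579 × 0.00405 = $3,764.79495
Eastcliff School District: $929,579 × 0.0232 = $21,566.2328
Total tax = $25,888.77515
Effective rate = $25,888.77515 ÷ $1,523,900 = 1.699% of market value

1.699%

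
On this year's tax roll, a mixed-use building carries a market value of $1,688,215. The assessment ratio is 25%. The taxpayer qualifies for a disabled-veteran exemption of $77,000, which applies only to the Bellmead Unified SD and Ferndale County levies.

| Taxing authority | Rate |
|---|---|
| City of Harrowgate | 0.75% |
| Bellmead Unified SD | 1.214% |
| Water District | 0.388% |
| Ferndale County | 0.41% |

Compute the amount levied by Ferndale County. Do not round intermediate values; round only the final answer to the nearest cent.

Assessed value = $1,688,215 × 0.25 = $422,053.75
Ferndale County taxable value = $422,053.75 − $77,000 = $345,053.75
Ferndale County levy = $345,053.75 × 0.0041 = $1,414.720375

$1,414.72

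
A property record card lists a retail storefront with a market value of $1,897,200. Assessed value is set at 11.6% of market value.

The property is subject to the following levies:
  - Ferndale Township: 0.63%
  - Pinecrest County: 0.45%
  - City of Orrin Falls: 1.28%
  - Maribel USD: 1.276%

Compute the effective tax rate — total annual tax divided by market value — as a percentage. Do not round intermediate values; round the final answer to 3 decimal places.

Assessed value = $1,897,200 × 0.116 = $220,075.2
Ferndale Township: $220,075.2 × 0.0063 = $1,386.47376
Pinecrest County: $220,075.2 × 0.0045 = $990.3384
City of Orrin Falls: $220,075.2 × 0.0128 = $2,816.96256
Maribel USD: $220,075.2 × 0.01276 = $2,808.159552
Total tax = $8,001.934272
Effective rate = $8,001.934272 ÷ $1,897,200 = 0.422% of market value

0.422%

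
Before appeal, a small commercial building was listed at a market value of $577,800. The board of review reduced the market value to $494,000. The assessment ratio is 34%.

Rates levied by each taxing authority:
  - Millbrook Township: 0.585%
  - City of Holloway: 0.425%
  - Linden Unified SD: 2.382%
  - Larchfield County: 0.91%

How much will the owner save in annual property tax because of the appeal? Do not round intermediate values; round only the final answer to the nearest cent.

Old assessed value = $577,800 × 0.34 = $196,452
New assessed value = $494,000 × 0.34 = $167,960
Combined rate = 0.00585 + 0.00425 + 0.02382 + 0.0091 = 0.04302
Old tax = $196,452 × 0.04302 = $8,451.36504
New tax = $167,960 × 0.04302 = $7,225.6392
Reduction = $8,451.36504 − $7,225.6392 = $1,225.72584

$1,225.73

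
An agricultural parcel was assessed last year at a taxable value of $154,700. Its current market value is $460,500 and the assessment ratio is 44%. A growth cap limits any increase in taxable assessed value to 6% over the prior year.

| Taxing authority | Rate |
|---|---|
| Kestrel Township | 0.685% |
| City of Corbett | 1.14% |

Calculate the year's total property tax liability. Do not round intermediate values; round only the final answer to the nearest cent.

Uncapped assessed value = $460,500 × 0.44 = $202,620
Cap limit = $154,700 × 1.06 = $163,982
Taxable assessed value = min($202,620, $163,982) = $163,982 (cap binds)
Kestrel Township: $163,982 × 0.00685 = $1,123.2767
City of Corbett: $163,982 × 0.0114 = $1,869.3948
Total = $2,992.6715

$2,992.67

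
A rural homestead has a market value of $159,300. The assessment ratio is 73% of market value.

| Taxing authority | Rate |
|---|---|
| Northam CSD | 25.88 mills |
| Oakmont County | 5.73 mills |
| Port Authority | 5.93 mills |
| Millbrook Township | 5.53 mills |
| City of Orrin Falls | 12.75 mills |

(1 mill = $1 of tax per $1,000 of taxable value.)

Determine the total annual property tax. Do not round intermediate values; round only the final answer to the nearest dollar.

$6,491

Assessed value = $159,300 × 0.73 = $116,289
Northam CSD: $116,289 × 0.02588 = $3,009.55932
Oakmont County: $116,289 × 0.00573 = $666.33597
Port Authority: $116,289 × 0.00593 = $689.59377
Millbrook Township: $116,289 × 0.00553 = $643.07817
City of Orrin Falls: $116,289 × 0.01275 = $1,482.68475
Total = $3,009.55932 + $666.33597 + $689.59377 + $643.07817 + $1,482.68475 = $6,491.25198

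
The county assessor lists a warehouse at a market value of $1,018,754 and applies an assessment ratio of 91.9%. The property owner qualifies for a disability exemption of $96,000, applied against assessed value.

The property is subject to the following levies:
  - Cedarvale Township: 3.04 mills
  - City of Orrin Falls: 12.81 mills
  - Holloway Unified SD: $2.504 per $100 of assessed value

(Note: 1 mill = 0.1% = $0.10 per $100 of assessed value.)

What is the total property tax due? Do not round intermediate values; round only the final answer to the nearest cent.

$34,357.21

Assessed value = $1,018,754 × 0.919 = $936,234.926
Taxable value = $936,234.926 − $96,000 = $840,234.926
Cedarvale Township: $840,234.926 × 0.00304 = $2,554.31417504
City of Orrin Falls: $840,234.926 × 0.01281 = $10,763.40940206
Holloway Unified SD: $840,234.926 × 0.02504 = $21,039.48254704
Total = $34,357.20612414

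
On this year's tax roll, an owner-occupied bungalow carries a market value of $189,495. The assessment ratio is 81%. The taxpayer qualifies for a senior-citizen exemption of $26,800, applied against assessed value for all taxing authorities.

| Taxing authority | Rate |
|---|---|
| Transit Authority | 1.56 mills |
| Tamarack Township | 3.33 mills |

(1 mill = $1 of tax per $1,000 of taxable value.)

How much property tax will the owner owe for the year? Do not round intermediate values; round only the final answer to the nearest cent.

$619.52

Assessed value = $189,495 × 0.81 = $153,490.95
Taxable value = $153,490.95 − $26,800 = $126,690.95
Transit Authority: $126,690.95 × 0.00156 = $197.637882
Tamarack Township: $126,690.95 × 0.00333 = $421.8808635
Total = $197.637882 + $421.8808635 = $619.5187455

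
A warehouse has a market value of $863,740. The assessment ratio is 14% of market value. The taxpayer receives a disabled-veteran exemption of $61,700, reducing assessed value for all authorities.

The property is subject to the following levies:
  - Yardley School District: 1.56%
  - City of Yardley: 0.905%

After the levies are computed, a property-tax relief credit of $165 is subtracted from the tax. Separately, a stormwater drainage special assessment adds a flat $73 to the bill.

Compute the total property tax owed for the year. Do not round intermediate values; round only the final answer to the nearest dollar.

$1,368

Assessed value = $863,740 × 0.14 = $120,923.6
Taxable value = $120,923.6 − $61,700 = $59,223.6
Yardley School District: $59,223.6 × 0.0156 = $923.88816
City of Yardley: $59,223.6 × 0.00905 = $535.97358
Levies subtotal = $1,459.86174
After credit = $1,459.86174 − $165 = $1,294.86174
Total = $1,294.86174 + $73 = $1,367.86174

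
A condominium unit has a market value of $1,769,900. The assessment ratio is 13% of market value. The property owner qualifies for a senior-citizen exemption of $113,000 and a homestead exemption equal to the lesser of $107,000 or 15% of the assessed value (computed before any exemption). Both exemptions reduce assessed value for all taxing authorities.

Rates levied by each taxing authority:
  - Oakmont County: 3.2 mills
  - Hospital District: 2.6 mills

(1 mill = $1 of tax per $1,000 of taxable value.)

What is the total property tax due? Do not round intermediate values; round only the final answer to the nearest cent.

$478.93

Assessed value = $1,769,900 × 0.13 = $230,087
Homestead exemption = min($107,000, 15% × $230,087) = min($107,000, $34,513.05) = $34,513.05 (percentage binds)
Taxable value = $230,087 − $113,000 − $34,513.05 = $82,573.95
Oakmont County: $82,573.95 × 0.0032 = $264.23664
Hospital District: $82,573.95 × 0.0026 = $214.69227
Total = $478.92891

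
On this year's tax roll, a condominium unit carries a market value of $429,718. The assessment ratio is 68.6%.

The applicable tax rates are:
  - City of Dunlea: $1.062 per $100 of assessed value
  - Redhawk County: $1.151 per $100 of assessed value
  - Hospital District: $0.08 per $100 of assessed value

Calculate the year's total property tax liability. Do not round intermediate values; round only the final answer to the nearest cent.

$6,759.46

Assessed value = $429,718 × 0.686 = $294,786.548
City of Dunlea: $294,786.548 × 0.01062 = $3,130.63313976
Redhawk County: $294,786.548 × 0.01151 = $3,392.99316748
Hospital District: $294,786.548 × 0.0008 = $235.8292384
Total = $3,130.63313976 + $3,392.99316748 + $235.8292384 = $6,759.45554564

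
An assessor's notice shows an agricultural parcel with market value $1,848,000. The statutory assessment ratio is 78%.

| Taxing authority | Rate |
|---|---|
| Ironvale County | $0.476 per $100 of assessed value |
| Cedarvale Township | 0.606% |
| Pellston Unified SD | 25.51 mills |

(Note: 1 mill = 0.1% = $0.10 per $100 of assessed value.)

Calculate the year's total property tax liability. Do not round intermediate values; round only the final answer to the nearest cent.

$52,367.52

Assessed value = $1,848,000 × 0.78 = $1,441,440
Ironvale County: $1,441,440 × 0.00476 = $6,861.2544
Cedarvale Township: $1,441,440 × 0.00606 = $8,735.1264
Pellston Unified SD: $1,441,440 × 0.02551 = $36,771.1344
Total = $52,367.5152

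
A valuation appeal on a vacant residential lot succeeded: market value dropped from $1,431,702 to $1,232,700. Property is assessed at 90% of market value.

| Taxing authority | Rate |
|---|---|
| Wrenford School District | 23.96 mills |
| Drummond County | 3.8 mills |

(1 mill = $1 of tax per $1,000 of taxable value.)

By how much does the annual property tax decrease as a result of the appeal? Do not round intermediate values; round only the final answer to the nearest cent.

$4,971.87

Old assessed value = $1,431,702 × 0.9 = $1,288,531.8
New assessed value = $1,232,700 × 0.9 = $1,109,430
Combined rate = 0.02396 + 0.0038 = 0.02776
Old tax = $1,288,531.8 × 0.02776 = $35,769.642768
New tax = $1,109,430 × 0.02776 = $30,797.7768
Reduction = $35,769.642768 − $30,797.7768 = $4,971.865968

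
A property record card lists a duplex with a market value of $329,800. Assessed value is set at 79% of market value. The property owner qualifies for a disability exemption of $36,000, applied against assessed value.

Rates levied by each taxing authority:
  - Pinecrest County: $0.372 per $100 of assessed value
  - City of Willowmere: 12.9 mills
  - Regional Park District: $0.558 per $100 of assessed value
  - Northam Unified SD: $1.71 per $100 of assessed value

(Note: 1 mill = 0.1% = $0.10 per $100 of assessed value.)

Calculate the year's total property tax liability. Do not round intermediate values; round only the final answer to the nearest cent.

$8,824.50

Assessed value = $329,800 × 0.79 = $260,542
Taxable value = $260,542 − $36,000 = $224,542
Pinecrest County: $224,542 × 0.00372 = $835.29624
City of Willowmere: $224,542 × 0.0129 = $2,896.5918
Regional Park District: $224,542 × 0.00558 = $1,252.94436
Northam Unified SD: $224,542 × 0.0171 = $3,839.6682
Total = $8,824.5006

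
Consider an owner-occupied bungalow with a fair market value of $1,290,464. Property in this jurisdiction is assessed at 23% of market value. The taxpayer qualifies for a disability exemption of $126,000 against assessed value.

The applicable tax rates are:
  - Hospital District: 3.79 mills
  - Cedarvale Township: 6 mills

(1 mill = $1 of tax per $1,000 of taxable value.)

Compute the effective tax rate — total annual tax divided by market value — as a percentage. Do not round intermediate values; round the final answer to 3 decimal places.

0.130%

Assessed value = $1,290,464 × 0.23 = $296,806.72
Taxable value = $296,806.72 − $126,000 = $170,806.72
Hospital District: $170,806.72 × 0.00379 = $647.3574688
Cedarvale Township: $170,806.72 × 0.006 = $1,024.84032
Total tax = $1,672.1977888
Effective rate = $1,672.1977888 ÷ $1,290,464 = 0.130% of market value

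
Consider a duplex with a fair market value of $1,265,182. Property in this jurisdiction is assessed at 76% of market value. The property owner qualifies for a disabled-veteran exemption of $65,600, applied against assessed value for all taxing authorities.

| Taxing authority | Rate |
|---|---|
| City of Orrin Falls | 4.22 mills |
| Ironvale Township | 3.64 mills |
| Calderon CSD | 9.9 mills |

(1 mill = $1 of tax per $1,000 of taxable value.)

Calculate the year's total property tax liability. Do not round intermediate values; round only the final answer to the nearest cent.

$15,911.86

Assessed value = $1,265,182 × 0.76 = $961,538.32
Taxable value = $961,538.32 − $65,600 = $895,938.32
City of Orrin Falls: $895,938.32 × 0.00422 = $3,780.8597104
Ironvale Township: $895,938.32 × 0.00364 = $3,261.2154848
Calderon CSD: $895,938.32 × 0.0099 = $8,869.789368
Total = $3,780.8597104 + $3,261.2154848 + $8,869.789368 = $15,911.8645632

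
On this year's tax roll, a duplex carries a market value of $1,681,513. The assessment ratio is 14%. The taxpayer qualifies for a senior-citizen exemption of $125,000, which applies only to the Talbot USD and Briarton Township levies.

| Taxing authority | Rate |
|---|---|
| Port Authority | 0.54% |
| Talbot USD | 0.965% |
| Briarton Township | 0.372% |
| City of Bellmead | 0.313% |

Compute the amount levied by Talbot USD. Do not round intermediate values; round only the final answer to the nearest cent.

Assessed value = $1,681,513 × 0.14 = $235,411.82
Talbot USD taxable value = $235,411.82 − $125,000 = $110,411.82
Talbot USD levy = $110,411.82 × 0.00965 = $1,065.474063

$1,065.47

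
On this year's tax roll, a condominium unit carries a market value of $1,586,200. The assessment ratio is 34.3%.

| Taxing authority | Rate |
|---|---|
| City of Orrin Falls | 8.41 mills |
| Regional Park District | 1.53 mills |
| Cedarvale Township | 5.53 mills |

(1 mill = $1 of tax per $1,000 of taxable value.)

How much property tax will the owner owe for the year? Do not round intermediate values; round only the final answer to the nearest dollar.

$8,417

Assessed value = $1,586,200 × 0.343 = $544,066.6
City of Orrin Falls: $544,066.6 × 0.00841 = $4,575.600106
Regional Park District: $544,066.6 × 0.00153 = $832.421898
Cedarvale Township: $544,066.6 × 0.00553 = $3,008.688298
Total = $4,575.600106 + $832.421898 + $3,008.688298 = $8,416.710302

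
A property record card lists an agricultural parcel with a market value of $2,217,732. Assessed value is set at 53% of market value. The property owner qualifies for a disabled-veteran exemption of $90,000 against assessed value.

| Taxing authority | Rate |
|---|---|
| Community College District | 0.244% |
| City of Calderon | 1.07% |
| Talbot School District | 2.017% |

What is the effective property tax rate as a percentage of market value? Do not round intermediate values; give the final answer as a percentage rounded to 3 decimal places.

1.630%

Assessed value = $2,217,732 × 0.53 = $1,175,397.96
Taxable value = $1,175,397.96 − $90,000 = $1,085,397.96
Community College District: $1,085,397.96 × 0.00244 = $2,648.3710224
City of Calderon: $1,085,397.96 × 0.0107 = $11,613.758172
Talbot School District: $1,085,397.96 × 0.02017 = $21,892.4768532
Total tax = $36,154.6060476
Effective rate = $36,154.6060476 ÷ $2,217,732 = 1.630% of market value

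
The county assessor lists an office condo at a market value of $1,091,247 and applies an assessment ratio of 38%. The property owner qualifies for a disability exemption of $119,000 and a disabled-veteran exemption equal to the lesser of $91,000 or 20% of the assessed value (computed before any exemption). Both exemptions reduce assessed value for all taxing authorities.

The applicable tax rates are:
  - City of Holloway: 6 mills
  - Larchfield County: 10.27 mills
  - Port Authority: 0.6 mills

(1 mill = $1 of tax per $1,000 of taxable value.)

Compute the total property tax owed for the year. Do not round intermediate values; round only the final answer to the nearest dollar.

Assessed value = $1,091,247 × 0.38 = $414,673.86
Disabled-veteran exemption = min($91,000, 20% × $414,673.86) = min($91,000, $82,934.772) = $82,934.772 (percentage binds)
Taxable value = $414,673.86 − $119,000 − $82,934.772 = $212,739.088
City of Holloway: $212,739.088 × 0.006 = $1,276.434528
Larchfield County: $212,739.088 × 0.01027 = $2,184.83043376
Port Authority: $212,739.088 × 0.0006 = $127.6434528
Total = $3,588.90841456

$3,589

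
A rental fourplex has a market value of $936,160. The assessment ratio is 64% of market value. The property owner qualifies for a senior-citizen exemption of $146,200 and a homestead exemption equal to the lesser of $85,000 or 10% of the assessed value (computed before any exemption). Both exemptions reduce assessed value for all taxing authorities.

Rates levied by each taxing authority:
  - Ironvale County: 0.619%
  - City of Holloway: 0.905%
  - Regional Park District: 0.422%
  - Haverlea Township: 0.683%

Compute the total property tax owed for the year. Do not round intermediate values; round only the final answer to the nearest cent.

$10,332.71

Assessed value = $936,160 × 0.64 = $599,142.4
Homestead exemption = min($85,000, 10% × $599,142.4) = min($85,000, $59,914.24) = $59,914.24 (percentage binds)
Taxable value = $599,142.4 − $146,200 − $59,914.24 = $393,028.16
Ironvale County: $393,028.16 × 0.00619 = $2,432.8443104
City of Holloway: $393,028.16 × 0.00905 = $3,556.904848
Regional Park District: $393,028.16 × 0.00422 = $1,658.5788352
Haverlea Township: $393,028.16 × 0.00683 = $2,684.3823328
Total = $10,332.7103264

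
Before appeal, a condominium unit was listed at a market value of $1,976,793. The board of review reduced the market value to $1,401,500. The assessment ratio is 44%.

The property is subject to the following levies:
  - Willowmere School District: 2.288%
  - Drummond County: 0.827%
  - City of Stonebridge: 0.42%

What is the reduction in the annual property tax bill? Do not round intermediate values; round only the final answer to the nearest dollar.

Old assessed value = $1,976,793 × 0.44 = $869,788.92
New assessed value = $1,401,500 × 0.44 = $616,660
Combined rate = 0.02288 + 0.00827 + 0.0042 = 0.03535
Old tax = $869,788.92 × 0.03535 = $30,747.038322
New tax = $616,660 × 0.03535 = $21,798.931
Reduction = $30,747.038322 − $21,798.931 = $8,948.107322

$8,948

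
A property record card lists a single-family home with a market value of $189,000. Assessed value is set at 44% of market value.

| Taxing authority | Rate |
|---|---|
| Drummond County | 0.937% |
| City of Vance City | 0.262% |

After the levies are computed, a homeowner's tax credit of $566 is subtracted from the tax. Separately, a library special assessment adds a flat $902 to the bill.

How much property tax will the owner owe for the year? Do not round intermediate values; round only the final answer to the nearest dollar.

Assessed value = $189,000 × 0.44 = $83,160
Drummond County: $83,160 × 0.00937 = $779.2092
City of Vance City: $83,160 × 0.00262 = $217.8792
Levies subtotal = $997.0884
After credit = $997.0884 − $566 = $431.0884
Total = $431.0884 + $902 = $1,333.0884

$1,333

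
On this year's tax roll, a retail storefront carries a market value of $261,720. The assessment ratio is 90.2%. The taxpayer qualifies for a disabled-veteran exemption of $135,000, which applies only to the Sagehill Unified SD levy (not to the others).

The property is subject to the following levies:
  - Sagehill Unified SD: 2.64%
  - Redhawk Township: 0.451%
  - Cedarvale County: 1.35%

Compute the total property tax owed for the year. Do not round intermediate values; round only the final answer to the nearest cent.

Assessed value = $261,720 × 0.902 = $236,071.44
Sagehill Unified SD: ($236,071.44 − $135,000) × 0.0264 = $101,071.44 × 0.0264 = $2,668.286016
Redhawk Township: $236,071.44 × 0.00451 = $1,064.6821944
Cedarvale County: $236,071.44 × 0.0135 = $3,186.96444
Total = $6,919.9326504

$6,919.93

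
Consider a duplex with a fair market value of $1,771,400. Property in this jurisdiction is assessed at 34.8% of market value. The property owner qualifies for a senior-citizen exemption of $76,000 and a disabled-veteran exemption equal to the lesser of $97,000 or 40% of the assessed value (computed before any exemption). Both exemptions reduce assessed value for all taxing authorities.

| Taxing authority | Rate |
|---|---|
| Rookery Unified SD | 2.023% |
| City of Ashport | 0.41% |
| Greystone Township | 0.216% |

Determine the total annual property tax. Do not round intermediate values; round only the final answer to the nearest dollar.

$11,747

Assessed value = $1,771,400 × 0.348 = $616,447.2
Disabled-veteran exemption = min($97,000, 40% × $616,447.2) = min($97,000, $246,578.88) = $97,000 (dollar cap binds)
Taxable value = $616,447.2 − $76,000 − $97,000 = $443,447.2
Rookery Unified SD: $443,447.2 × 0.02023 = $8,970.936856
City of Ashport: $443,447.2 × 0.0041 = $1,818.13352
Greystone Township: $443,447.2 × 0.00216 = $957.845952
Total = $11,746.916328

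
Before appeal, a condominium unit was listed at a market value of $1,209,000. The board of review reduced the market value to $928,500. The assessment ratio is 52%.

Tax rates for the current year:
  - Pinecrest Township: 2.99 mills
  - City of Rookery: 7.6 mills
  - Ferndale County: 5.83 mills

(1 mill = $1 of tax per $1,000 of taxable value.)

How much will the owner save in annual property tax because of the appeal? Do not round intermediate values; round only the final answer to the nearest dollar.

$2,395

Old assessed value = $1,209,000 × 0.52 = $628,680
New assessed value = $928,500 × 0.52 = $482,820
Combined rate = 0.00299 + 0.0076 + 0.00583 = 0.01642
Old tax = $628,680 × 0.01642 = $10,322.9256
New tax = $482,820 × 0.01642 = $7,927.9044
Reduction = $10,322.9256 − $7,927.9044 = $2,395.0212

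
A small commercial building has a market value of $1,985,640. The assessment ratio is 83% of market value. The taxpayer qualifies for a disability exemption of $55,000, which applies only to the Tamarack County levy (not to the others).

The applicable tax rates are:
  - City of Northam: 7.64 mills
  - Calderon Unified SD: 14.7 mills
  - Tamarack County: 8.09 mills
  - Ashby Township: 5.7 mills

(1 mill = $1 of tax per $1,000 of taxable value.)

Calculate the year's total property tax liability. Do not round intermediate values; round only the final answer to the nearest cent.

Assessed value = $1,985,640 × 0.83 = $1,648,081.2
City of Northam: $1,648,081.2 × 0.00764 = $12,591.340368
Calderon Unified SD: $1,648,081.2 × 0.0147 = $24,226.79364
Tamarack County: ($1,648,081.2 − $55,000) × 0.00809 = $1,593,081.2 × 0.00809 = $12,888.026908
Ashby Township: $1,648,081.2 × 0.0057 = $9,394.06284
Total = $59,100.223756

$59,100.22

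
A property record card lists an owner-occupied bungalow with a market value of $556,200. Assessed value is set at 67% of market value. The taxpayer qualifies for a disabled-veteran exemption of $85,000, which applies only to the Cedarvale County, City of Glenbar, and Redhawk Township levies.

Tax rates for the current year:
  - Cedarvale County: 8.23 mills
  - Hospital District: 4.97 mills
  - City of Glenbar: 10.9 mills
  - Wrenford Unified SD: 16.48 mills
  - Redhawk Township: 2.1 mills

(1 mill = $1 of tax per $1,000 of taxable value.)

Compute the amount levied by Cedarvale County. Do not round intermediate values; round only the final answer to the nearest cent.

$2,367.39

Assessed value = $556,200 × 0.67 = $372,654
Cedarvale County taxable value = $372,654 − $85,000 = $287,654
Cedarvale County levy = $287,654 × 0.00823 = $2,367.39242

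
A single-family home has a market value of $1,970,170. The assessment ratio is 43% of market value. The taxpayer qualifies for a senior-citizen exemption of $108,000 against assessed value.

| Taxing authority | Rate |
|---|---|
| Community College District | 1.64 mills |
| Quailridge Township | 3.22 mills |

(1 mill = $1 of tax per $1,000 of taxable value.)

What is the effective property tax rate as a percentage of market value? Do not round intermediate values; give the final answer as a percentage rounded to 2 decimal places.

0.18%

Assessed value = $1,970,170 × 0.43 = $847,173.1
Taxable value = $847,173.1 − $108,000 = $739,173.1
Community College District: $739,173.1 × 0.00164 = $1,212.243884
Quailridge Township: $739,173.1 × 0.00322 = $2,380.137382
Total tax = $3,592.381266
Effective rate = $3,592.381266 ÷ $1,970,170 = 0.18% of market value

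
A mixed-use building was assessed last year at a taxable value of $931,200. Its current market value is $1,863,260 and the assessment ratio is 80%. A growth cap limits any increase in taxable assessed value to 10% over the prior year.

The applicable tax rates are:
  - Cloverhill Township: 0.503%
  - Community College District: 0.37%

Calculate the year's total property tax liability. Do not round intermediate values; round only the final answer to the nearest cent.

Uncapped assessed value = $1,863,260 × 0.8 = $1,490,608
Cap limit = $931,200 × 1.1 = $1,024,320
Taxable assessed value = min($1,490,608, $1,024,320) = $1,024,320 (cap binds)
Cloverhill Township: $1,024,320 × 0.00503 = $5,152.3296
Community College District: $1,024,320 × 0.0037 = $3,789.984
Total = $8,942.3136

$8,942.31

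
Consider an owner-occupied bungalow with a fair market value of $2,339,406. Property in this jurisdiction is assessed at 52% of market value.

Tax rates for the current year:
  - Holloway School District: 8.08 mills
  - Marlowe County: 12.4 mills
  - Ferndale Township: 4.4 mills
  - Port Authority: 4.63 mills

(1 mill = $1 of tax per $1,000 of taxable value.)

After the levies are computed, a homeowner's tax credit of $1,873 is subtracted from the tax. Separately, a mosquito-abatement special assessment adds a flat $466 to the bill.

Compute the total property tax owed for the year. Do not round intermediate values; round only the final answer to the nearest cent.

$34,491.65

Assessed value = $2,339,406 × 0.52 = $1,216,491.12
Holloway School District: $1,216,491.12 × 0.00808 = $9,829.2482496
Marlowe County: $1,216,491.12 × 0.0124 = $15,084.489888
Ferndale Township: $1,216,491.12 × 0.0044 = $5,352.560928
Port Authority: $1,216,491.12 × 0.00463 = $5,632.3538856
Levies subtotal = $35,898.6529512
After credit = $35,898.6529512 − $1,873 = $34,025.6529512
Total = $34,025.6529512 + $466 = $34,491.6529512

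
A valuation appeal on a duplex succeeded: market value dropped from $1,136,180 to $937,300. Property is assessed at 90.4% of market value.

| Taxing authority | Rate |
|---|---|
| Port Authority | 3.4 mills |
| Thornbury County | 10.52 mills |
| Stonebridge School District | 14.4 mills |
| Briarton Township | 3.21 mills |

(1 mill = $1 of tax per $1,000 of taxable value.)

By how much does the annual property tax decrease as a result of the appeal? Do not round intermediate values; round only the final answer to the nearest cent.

$5,668.70

Old assessed value = $1,136,180 × 0.904 = $1,027,106.72
New assessed value = $937,300 × 0.904 = $847,319.2
Combined rate = 0.0034 + 0.01052 + 0.0144 + 0.00321 = 0.03153
Old tax = $1,027,106.72 × 0.03153 = $32,384.6748816
New tax = $847,319.2 × 0.03153 = $26,715.974376
Reduction = $32,384.6748816 − $26,715.974376 = $5,668.7005056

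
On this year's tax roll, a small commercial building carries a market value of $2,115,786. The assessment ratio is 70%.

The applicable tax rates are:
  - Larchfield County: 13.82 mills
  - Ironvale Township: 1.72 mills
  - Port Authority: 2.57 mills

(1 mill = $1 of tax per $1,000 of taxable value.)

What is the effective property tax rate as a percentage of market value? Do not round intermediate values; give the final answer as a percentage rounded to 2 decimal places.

1.27%

Assessed value = $2,115,786 × 0.7 = $1,481,050.2
Larchfield County: $1,481,050.2 × 0.01382 = $20,468.113764
Ironvale Township: $1,481,050.2 × 0.00172 = $2,547.406344
Port Authority: $1,481,050.2 × 0.00257 = $3,806.299014
Total tax = $26,821.819122
Effective rate = $26,821.819122 ÷ $2,115,786 = 1.27% of market value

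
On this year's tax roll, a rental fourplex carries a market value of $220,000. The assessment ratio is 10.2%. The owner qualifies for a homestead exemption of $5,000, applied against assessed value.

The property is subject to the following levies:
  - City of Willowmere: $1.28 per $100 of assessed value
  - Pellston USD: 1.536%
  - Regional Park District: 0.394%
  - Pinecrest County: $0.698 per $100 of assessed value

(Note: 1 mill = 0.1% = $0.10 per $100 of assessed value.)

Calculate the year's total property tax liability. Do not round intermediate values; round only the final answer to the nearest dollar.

$682

Assessed value = $220,000 × 0.102 = $22,440
Taxable value = $22,440 − $5,000 = $17,440
City of Willowmere: $17,440 × 0.0128 = $223.232
Pellston USD: $17,440 × 0.01536 = $267.8784
Regional Park District: $17,440 × 0.00394 = $68.7136
Pinecrest County: $17,440 × 0.00698 = $121.7312
Total = $681.5552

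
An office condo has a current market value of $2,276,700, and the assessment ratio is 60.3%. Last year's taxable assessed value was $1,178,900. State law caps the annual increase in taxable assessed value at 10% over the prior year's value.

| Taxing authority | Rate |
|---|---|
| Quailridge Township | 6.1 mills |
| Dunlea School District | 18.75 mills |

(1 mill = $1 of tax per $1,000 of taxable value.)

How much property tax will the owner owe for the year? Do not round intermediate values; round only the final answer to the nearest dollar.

Uncapped assessed value = $2,276,700 × 0.603 = $1,372,850.1
Cap limit = $1,178,900 × 1.1 = $1,296,790
Taxable assessed value = min($1,372,850.1, $1,296,790) = $1,296,790 (cap binds)
Quailridge Township: $1,296,790 × 0.0061 = $7,910.419
Dunlea School District: $1,296,790 × 0.01875 = $24,314.8125
Total = $32,225.2315

$32,225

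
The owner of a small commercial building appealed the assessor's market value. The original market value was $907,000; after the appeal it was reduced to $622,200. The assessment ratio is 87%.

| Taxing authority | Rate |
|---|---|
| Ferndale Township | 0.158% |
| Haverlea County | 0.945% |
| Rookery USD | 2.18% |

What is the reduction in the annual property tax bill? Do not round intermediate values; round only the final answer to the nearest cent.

Old assessed value = $907,000 × 0.87 = $789,090
New assessed value = $622,200 × 0.87 = $541,314
Combined rate = 0.00158 + 0.00945 + 0.0218 = 0.03283
Old tax = $789,090 × 0.03283 = $25,905.8247
New tax = $541,314 × 0.03283 = $17,771.33862
Reduction = $25,905.8247 − $17,771.33862 = $8,134.48608

$8,134.49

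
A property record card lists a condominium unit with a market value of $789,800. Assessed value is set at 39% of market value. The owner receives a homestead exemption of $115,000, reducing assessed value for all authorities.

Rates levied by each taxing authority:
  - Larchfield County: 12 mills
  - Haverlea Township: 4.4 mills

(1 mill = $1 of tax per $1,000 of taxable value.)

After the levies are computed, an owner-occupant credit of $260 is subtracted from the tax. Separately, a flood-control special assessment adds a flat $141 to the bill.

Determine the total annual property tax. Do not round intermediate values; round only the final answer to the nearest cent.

$3,046.56

Assessed value = $789,800 × 0.39 = $308,022
Taxable value = $308,022 − $115,000 = $193,022
Larchfield County: $193,022 × 0.012 = $2,316.264
Haverlea Township: $193,022 × 0.0044 = $849.2968
Levies subtotal = $3,165.5608
After credit = $3,165.5608 − $260 = $2,905.5608
Total = $2,905.5608 + $141 = $3,046.5608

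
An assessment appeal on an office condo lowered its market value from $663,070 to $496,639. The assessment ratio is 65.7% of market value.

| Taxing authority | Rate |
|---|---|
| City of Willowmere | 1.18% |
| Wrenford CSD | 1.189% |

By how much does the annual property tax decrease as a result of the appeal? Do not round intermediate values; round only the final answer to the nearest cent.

Old assessed value = $663,070 × 0.657 = $435,636.99
New assessed value = $496,639 × 0.657 = $326,291.823
Combined rate = 0.0118 + 0.01189 = 0.02369
Old tax = $435,636.99 × 0.02369 = $10,320.2402931
New tax = $326,291.823 × 0.02369 = $7,729.85328687
Reduction = $10,320.2402931 − $7,729.85328687 = $2,590.38700623

$2,590.39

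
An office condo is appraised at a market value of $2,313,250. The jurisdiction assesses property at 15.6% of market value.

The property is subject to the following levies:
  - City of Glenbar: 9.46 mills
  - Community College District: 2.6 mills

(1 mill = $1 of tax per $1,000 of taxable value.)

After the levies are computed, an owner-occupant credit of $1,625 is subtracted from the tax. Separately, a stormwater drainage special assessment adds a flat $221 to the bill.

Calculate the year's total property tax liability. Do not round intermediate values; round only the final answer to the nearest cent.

$2,948.06

Assessed value = $2,313,250 × 0.156 = $360,867
City of Glenbar: $360,867 × 0.00946 = $3,413.80182
Community College District: $360,867 × 0.0026 = $938.2542
Levies subtotal = $4,352.05602
After credit = $4,352.05602 − $1,625 = $2,727.05602
Total = $2,727.05602 + $221 = $2,948.05602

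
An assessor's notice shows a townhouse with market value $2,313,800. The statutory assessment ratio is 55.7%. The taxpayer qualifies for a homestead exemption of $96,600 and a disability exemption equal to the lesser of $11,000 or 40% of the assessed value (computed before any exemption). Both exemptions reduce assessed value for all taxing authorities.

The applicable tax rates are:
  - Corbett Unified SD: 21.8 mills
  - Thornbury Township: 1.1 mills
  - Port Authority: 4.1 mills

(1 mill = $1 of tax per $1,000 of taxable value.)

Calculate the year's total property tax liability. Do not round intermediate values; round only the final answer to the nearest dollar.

$31,892

Assessed value = $2,313,800 × 0.557 = $1,288,786.6
Disability exemption = min($11,000, 40% × $1,288,786.6) = min($11,000, $515,514.64) = $11,000 (dollar cap binds)
Taxable value = $1,288,786.6 − $96,600 − $11,000 = $1,181,186.6
Corbett Unified SD: $1,181,186.6 × 0.0218 = $25,749.86788
Thornbury Township: $1,181,186.6 × 0.0011 = $1,299.30526
Port Authority: $1,181,186.6 × 0.0041 = $4,842.86506
Total = $31,892.0382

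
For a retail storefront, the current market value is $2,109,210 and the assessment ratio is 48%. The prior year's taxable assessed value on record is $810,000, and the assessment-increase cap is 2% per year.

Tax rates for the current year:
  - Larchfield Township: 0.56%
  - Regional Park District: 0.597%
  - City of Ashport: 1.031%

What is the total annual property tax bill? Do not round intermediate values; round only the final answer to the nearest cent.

$18,077.26

Uncapped assessed value = $2,109,210 × 0.48 = $1,012,420.8
Cap limit = $810,000 × 1.02 = $826,200
Taxable assessed value = min($1,012,420.8, $826,200) = $826,200 (cap binds)
Larchfield Township: $826,200 × 0.0056 = $4,626.72
Regional Park District: $826,200 × 0.00597 = $4,932.414
City of Ashport: $826,200 × 0.01031 = $8,518.122
Total = $18,077.256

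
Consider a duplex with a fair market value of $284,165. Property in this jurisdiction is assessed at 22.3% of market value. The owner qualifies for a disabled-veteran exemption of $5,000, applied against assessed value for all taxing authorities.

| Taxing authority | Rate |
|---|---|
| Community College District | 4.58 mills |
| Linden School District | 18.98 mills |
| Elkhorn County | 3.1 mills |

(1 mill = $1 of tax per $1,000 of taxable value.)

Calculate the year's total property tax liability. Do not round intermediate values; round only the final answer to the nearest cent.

Assessed value = $284,165 × 0.223 = $63,368.795
Taxable value = $63,368.795 − $5,000 = $58,368.795
Community College District: $58,368.795 × 0.00458 = $267.3290811
Linden School District: $58,368.795 × 0.01898 = $1,107.8397291
Elkhorn County: $58,368.795 × 0.0031 = $180.9432645
Total = $267.3290811 + $1,107.8397291 + $180.9432645 = $1,556.1120747

$1,556.11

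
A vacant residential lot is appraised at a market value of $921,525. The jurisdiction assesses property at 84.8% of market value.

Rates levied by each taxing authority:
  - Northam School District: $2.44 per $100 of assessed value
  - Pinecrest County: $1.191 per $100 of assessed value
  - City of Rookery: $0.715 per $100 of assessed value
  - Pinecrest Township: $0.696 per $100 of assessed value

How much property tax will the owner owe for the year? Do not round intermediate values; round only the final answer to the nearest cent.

Assessed value = $921,525 × 0.848 = $781,453.2
Northam School District: $781,453.2 × 0.0244 = $19,067.45808
Pinecrest County: $781,453.2 × 0.01191 = $9,307.107612
City of Rookery: $781,453.2 × 0.00715 = $5,587.39038
Pinecrest Township: $781,453.2 × 0.00696 = $5,438.914272
Total = $19,067.45808 + $9,307.107612 + $5,587.39038 + $5,438.914272 = $39,400.870344

$39,400.87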